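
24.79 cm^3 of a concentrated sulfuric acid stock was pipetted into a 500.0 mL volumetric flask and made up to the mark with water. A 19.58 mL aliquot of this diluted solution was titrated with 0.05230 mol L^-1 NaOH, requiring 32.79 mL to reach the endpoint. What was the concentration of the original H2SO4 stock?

0.883 M

n(NaOH) = 0.05230 x 0.03279 = 0.001715 mol.
n(H2SO4) in the aliquot = 0.001715 x 1/2 = 0.0008575 mol.
[diluted H2SO4] = 0.0008575 / 0.01958 = 0.04379 M.
Dilution factor = 500.0/24.79 = 20.17, so [stock] = 0.04379 x 20.17 = 0.883 M.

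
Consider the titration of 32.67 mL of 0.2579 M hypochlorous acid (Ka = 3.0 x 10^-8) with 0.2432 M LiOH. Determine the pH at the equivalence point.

n(HClO) = 0.2579 x 0.03267 = 0.008426 mol; V(LiOH) at equivalence = 0.008426/0.2432 = 0.03464 L.
At equivalence all the acid is converted to ClO-; total volume = 0.03267 + 0.03464 = 0.06731 L, so [ClO-] = 0.008426/0.06731 = 0.1252 M.
Kb = Kw/Ka = 1.0e-14 / 3.0 x 10^-8 = 3.33e-7.
[OH^-] = sqrt(Kb x [ClO-]) = sqrt(3.33e-7 x 0.1252) = 0.000204 M.
pOH = 3.69, so pH = 14.00 - 3.69 = 10.31.

10.31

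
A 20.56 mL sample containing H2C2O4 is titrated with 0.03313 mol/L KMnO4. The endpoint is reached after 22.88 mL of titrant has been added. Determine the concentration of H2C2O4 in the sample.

n(KMnO4) = 0.03313 x 0.02288 = 0.0007580 mol.
From the balanced equation, 2 mol KMnO4 reacts with 5 mol H2C2O4, so n(H2C2O4) = 0.0007580 x 5/2 = 0.001895 mol.
[H2C2O4] = 0.001895 / 0.02056 L = 0.0922 M.

0.0922 M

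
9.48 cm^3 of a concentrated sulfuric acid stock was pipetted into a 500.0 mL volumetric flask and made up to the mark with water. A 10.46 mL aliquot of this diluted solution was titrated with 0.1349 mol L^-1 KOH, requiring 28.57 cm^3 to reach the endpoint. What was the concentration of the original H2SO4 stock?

9.72 M

n(KOH) = 0.1349 x 0.02857 = 0.003854 mol.
n(H2SO4) in the aliquot = 0.003854 x 1/2 = 0.001927 mol.
[diluted H2SO4] = 0.001927 / 0.01046 = 0.1842 M.
Dilution factor = 500.0/9.480 = 52.74, so [stock] = 0.1842 x 52.74 = 9.72 M.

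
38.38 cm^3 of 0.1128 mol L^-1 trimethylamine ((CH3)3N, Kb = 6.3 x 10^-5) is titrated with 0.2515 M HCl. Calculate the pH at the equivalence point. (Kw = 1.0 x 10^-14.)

n((CH3)3N) = 0.1128 x 0.03838 = 0.004329 mol; V(HCl) at equivalence = 0.004329/0.2515 = 0.01721 L.
At equivalence the base is fully converted to (CH3)3NH+; total volume = 0.05559 L, so [(CH3)3NH+] = 0.004329/0.05559 = 0.07787 M.
Ka((CH3)3NH+) = Kw/Kb = 1.0e-14 / 6.3 x 10^-5 = 1.59e-10.
[H^+] = sqrt(Ka x [(CH3)3NH+]) = sqrt(1.59e-10 x 0.07787) = 3.52e-6 M.
pH = -log(3.52e-6) = 5.45.

5.45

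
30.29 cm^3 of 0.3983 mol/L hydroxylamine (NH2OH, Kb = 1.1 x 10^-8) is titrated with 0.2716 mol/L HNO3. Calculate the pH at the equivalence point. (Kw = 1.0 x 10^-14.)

3.42

n(NH2OH) = 0.3983 x 0.03029 = 0.01206 mol; V(HNO3) at equivalence = 0.01206/0.2716 = 0.04442 L.
At equivalence the base is fully converted to NH3OH+; total volume = 0.07471 L, so [NH3OH+] = 0.01206/0.07471 = 0.1615 M.
Ka(NH3OH+) = Kw/Kb = 1.0e-14 / 1.1 x 10^-8 = 9.09e-7.
[H^+] = sqrt(Ka x [NH3OH+]) = sqrt(9.09e-7 x 0.1615) = 0.000383 M.
pH = -log(0.000383) = 3.42.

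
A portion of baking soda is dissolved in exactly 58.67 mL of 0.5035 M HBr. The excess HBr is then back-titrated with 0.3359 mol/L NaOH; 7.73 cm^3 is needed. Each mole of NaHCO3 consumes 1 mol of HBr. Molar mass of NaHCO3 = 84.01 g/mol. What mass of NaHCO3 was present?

Total n(HBr) added = 0.5035 x 0.05867 = 0.02954 mol.
n(NaOH) used = 0.3359 x 0.007730 = 0.002597 mol, which equals the excess n(HBr).
So n(HBr) consumed by the sample = 0.02954 - 0.002597 = 0.02694 mol.
n(NaHCO3) = 0.02694 / 1 = 0.02694 mol.
mass = 0.02694 mol x 84.01 g/mol = 2.26 g.

2.26 g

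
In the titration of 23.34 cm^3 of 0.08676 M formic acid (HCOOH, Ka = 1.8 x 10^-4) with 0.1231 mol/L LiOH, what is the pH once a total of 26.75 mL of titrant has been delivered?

n(acid) = 0.08676 x 0.02334 = 0.002025 mol; n(LiOH) added = 0.1231 x 0.02675 = 0.003293 mol.
Base is in excess by 0.003293 - 0.002025 = 0.001268 mol in a total volume of 0.05009 L.
[OH^-] = 0.001268/0.05009 = 0.02531 M, so pOH = 1.60 and pH = 14.00 - 1.60 = 12.40.

12.40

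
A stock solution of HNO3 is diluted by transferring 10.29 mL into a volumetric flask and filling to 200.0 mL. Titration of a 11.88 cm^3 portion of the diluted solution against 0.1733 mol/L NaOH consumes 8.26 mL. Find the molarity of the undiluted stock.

2.34 M

n(NaOH) = 0.1733 x 0.008260 = 0.001431 mol.
n(HNO3) in the aliquot = 0.001431 mol.
[diluted HNO3] = 0.001431 / 0.01188 = 0.1205 M.
Dilution factor = 200.0/10.29 = 19.44, so [stock] = 0.1205 x 19.44 = 2.34 M.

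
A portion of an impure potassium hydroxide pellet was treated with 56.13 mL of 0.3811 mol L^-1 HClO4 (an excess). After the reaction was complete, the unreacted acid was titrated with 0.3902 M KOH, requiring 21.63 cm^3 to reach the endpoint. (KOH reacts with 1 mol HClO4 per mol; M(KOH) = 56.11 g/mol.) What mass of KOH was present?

Total n(HClO4) added = 0.3811 x 0.05613 = 0.02139 mol.
n(KOH) used = 0.3902 x 0.02163 = 0.008440 mol, which equals the excess n(HClO4).
So n(HClO4) consumed by the sample = 0.02139 - 0.008440 = 0.01295 mol.
n(KOH) = 0.01295 / 1 = 0.01295 mol.
mass = 0.01295 mol x 56.11 g/mol = 0.727 g.

0.727 g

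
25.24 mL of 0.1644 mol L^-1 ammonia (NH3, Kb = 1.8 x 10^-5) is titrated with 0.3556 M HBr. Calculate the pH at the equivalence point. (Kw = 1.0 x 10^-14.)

5.10

n(NH3) = 0.1644 x 0.02524 = 0.004149 mol; V(HBr) at equivalence = 0.004149/0.3556 = 0.01167 L.
At equivalence the base is fully converted to NH4+; total volume = 0.03691 L, so [NH4+] = 0.004149/0.03691 = 0.1124 M.
Ka(NH4+) = Kw/Kb = 1.0e-14 / 1.8 x 10^-5 = 5.56e-10.
[H^+] = sqrt(Ka x [NH4+]) = sqrt(5.56e-10 x 0.1124) = 7.90e-6 M.
pH = -log(7.90e-6) = 5.10.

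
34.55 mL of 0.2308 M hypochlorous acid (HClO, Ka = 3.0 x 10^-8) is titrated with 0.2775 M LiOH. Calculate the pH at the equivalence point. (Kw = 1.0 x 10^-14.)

n(HClO) = 0.2308 x 0.03455 = 0.007974 mol; V(LiOH) at equivalence = 0.007974/0.2775 = 0.02874 L.
At equivalence all the acid is converted to ClO-; total volume = 0.03455 + 0.02874 = 0.06329 L, so [ClO-] = 0.007974/0.06329 = 0.1260 M.
Kb = Kw/Ka = 1.0e-14 / 3.0 x 10^-8 = 3.33e-7.
[OH^-] = sqrt(Kb x [ClO-]) = sqrt(3.33e-7 x 0.1260) = 0.000205 M.
pOH = 3.69, so pH = 14.00 - 3.69 = 10.31.

10.31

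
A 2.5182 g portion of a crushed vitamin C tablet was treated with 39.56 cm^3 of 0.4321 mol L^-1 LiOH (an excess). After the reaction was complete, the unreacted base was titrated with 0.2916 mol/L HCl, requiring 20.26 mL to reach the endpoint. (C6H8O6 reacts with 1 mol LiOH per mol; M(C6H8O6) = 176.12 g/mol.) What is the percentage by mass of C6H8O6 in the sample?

Total n(LiOH) added = 0.4321 x 0.03956 = 0.01709 mol.
n(HCl) used = 0.2916 x 0.02026 = 0.005908 mol, which equals the excess n(LiOH).
So n(LiOH) consumed by the sample = 0.01709 - 0.005908 = 0.01119 mol.
n(C6H8O6) = 0.01119 / 1 = 0.01119 mol.
mass C6H8O6 = 0.01119 x 176.12 = 1.970 g, so %C6H8O6 = 1.970/2.5182 x 100 = 78.2%.

78.2%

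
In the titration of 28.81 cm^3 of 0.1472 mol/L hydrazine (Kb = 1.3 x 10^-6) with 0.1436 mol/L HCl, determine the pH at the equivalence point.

4.63

n(N2H4) = 0.1472 x 0.02881 = 0.004241 mol; V(HCl) at equivalence = 0.004241/0.1436 = 0.02953 L.
At equivalence the base is fully converted to N2H5+; total volume = 0.05834 L, so [N2H5+] = 0.004241/0.05834 = 0.07269 M.
Ka(N2H5+) = Kw/Kb = 1.0e-14 / 1.3 x 10^-6 = 7.69e-9.
[H^+] = sqrt(Ka x [N2H5+]) = sqrt(7.69e-9 x 0.07269) = 2.36e-5 M.
pH = -log(2.36e-5) = 4.63.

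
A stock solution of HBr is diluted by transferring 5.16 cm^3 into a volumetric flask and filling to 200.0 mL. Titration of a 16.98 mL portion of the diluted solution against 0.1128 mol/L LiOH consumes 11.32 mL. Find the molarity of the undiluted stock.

n(LiOH) = 0.1128 x 0.01132 = 0.001277 mol.
n(HBr) in the aliquot = 0.001277 mol.
[diluted HBr] = 0.001277 / 0.01698 = 0.07520 M.
Dilution factor = 200.0/5.160 = 38.76, so [stock] = 0.07520 x 38.76 = 2.91 M.

2.91 M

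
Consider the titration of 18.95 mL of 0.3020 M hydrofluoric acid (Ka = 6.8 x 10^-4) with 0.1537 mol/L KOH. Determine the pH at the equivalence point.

n(HF) = 0.3020 x 0.01895 = 0.005723 mol; V(KOH) at equivalence = 0.005723/0.1537 = 0.03723 L.
At equivalence all the acid is converted to F-; total volume = 0.01895 + 0.03723 = 0.05618 L, so [F-] = 0.005723/0.05618 = 0.1019 M.
Kb = Kw/Ka = 1.0e-14 / 6.8 x 10^-4 = 1.47e-11.
[OH^-] = sqrt(Kb x [F-]) = sqrt(1.47e-11 x 0.1019) = 1.22e-6 M.
pOH = 5.91, so pH = 14.00 - 5.91 = 8.09.

8.09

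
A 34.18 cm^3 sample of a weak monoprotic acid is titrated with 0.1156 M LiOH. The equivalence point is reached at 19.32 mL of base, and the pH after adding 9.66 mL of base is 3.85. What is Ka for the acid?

1.4 x 10^-4

9.66 mL is half of the equivalence volume, so this is the half-equivalence point where [HA] = [A^-].
At half-equivalence pH = pKa, so pKa = 3.85.
Ka = 10^(-3.85) = 1.4 x 10^-4.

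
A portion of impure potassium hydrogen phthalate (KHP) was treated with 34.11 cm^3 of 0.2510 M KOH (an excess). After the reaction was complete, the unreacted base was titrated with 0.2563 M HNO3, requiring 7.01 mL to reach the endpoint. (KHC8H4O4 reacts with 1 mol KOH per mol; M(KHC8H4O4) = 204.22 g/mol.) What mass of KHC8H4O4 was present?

1.38 g

Total n(KOH) added = 0.2510 x 0.03411 = 0.008562 mol.
n(HNO3) used = 0.2563 x 0.007010 = 0.001797 mol, which equals the excess n(KOH).
So n(KOH) consumed by the sample = 0.008562 - 0.001797 = 0.006765 mol.
n(KHC8H4O4) = 0.006765 / 1 = 0.006765 mol.
mass = 0.006765 mol x 204.22 g/mol = 1.38 g.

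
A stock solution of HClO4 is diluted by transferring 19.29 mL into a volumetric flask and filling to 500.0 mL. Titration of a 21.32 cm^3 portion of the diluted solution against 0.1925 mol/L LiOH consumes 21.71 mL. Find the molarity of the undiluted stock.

5.08 M

n(LiOH) = 0.1925 x 0.02171 = 0.004179 mol.
n(HClO4) in the aliquot = 0.004179 mol.
[diluted HClO4] = 0.004179 / 0.02132 = 0.1960 M.
Dilution factor = 500.0/19.29 = 25.92, so [stock] = 0.1960 x 25.92 = 5.08 M.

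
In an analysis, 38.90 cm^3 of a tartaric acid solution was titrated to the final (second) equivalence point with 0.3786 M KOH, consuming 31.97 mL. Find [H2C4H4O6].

n(KOH) = 0.3786 x 0.03197 = 0.01210 mol.
At the final (second) equivalence point, 2 mol OH^- react per mol H2C4H4O6, so n(H2C4H4O6) = 0.01210 / 2 = 0.006052 mol.
[H2C4H4O6] = 0.006052 / 0.03890 L = 0.156 M.

0.156 M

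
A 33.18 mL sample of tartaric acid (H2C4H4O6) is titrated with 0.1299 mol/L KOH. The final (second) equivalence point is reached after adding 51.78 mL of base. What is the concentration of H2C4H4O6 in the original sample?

0.101 M

n(KOH) = 0.1299 x 0.05178 = 0.006726 mol.
At the final (second) equivalence point, 2 mol OH^- react per mol H2C4H4O6, so n(H2C4H4O6) = 0.006726 / 2 = 0.003363 mol.
[H2C4H4O6] = 0.003363 / 0.03318 L = 0.101 M.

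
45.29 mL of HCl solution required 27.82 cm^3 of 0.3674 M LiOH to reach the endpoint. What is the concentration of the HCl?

0.226 M

n(LiOH) delivered = 0.3674 x 0.02782 = 0.01022 mol.
For a 1:1 reaction, n(HCl) = 0.01022 mol.
[HCl] = 0.01022 mol / 0.04529 L = 0.226 M.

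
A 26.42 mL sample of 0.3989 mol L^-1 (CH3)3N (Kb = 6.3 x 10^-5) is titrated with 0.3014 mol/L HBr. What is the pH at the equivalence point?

n((CH3)3N) = 0.3989 x 0.02642 = 0.01054 mol; V(HBr) at equivalence = 0.01054/0.3014 = 0.03497 L.
At equivalence the base is fully converted to (CH3)3NH+; total volume = 0.06139 L, so [(CH3)3NH+] = 0.01054/0.06139 = 0.1717 M.
Ka((CH3)3NH+) = Kw/Kb = 1.0e-14 / 6.3 x 10^-5 = 1.59e-10.
[H^+] = sqrt(Ka x [(CH3)3NH+]) = sqrt(1.59e-10 x 0.1717) = 5.22e-6 M.
pH = -log(5.22e-6) = 5.28.

5.28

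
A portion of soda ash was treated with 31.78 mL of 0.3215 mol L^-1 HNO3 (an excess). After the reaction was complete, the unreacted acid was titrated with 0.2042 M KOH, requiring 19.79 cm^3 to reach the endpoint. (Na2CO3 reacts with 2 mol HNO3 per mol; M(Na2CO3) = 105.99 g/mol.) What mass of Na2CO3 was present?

Total n(HNO3) added = 0.3215 x 0.03178 = 0.01022 mol.
n(KOH) used = 0.2042 x 0.01979 = 0.004041 mol, which equals the excess n(HNO3).
So n(HNO3) consumed by the sample = 0.01022 - 0.004041 = 0.006176 mol.
n(Na2CO3) = 0.006176 / 2 = 0.003088 mol.
mass = 0.003088 mol x 105.99 g/mol = 0.327 g.

0.327 g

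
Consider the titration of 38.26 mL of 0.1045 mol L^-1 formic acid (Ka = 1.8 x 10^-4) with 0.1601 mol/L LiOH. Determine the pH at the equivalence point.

8.27

n(HCOOH) = 0.1045 x 0.03826 = 0.003998 mol; V(LiOH) at equivalence = 0.003998/0.1601 = 0.02497 L.
At equivalence all the acid is converted to HCOO-; total volume = 0.03826 + 0.02497 = 0.06323 L, so [HCOO-] = 0.003998/0.06323 = 0.06323 M.
Kb = Kw/Ka = 1.0e-14 / 1.8 x 10^-4 = 5.56e-11.
[OH^-] = sqrt(Kb x [HCOO-]) = sqrt(5.56e-11 x 0.06323) = 1.87e-6 M.
pOH = 5.73, so pH = 14.00 - 5.73 = 8.27.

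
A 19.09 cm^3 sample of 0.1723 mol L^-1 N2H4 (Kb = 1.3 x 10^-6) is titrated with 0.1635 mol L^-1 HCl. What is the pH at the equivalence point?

n(N2H4) = 0.1723 x 0.01909 = 0.003289 mol; V(HCl) at equivalence = 0.003289/0.1635 = 0.02012 L.
At equivalence the base is fully converted to N2H5+; total volume = 0.03921 L, so [N2H5+] = 0.003289/0.03921 = 0.08389 M.
Ka(N2H5+) = Kw/Kb = 1.0e-14 / 1.3 x 10^-6 = 7.69e-9.
[H^+] = sqrt(Ka x [N2H5+]) = sqrt(7.69e-9 x 0.08389) = 2.54e-5 M.
pH = -log(2.54e-5) = 4.60.

4.60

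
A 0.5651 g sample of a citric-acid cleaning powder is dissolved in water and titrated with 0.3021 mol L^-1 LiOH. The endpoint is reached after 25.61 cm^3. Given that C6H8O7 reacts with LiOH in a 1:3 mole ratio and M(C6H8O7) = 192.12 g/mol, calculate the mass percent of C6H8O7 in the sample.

87.7%

n(LiOH) = 0.3021 x 0.02561 = 0.007737 mol.
n(C6H8O7) = 0.007737 / 3 = 0.002579 mol.
mass of C6H8O7 = 0.002579 x 192.12 = 0.4955 g.
% purity = 0.4955 / 0.5651 x 100 = 87.7%.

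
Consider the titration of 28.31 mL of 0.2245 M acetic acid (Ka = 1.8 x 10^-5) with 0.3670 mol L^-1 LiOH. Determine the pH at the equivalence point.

n(CH3COOH) = 0.2245 x 0.02831 = 0.006356 mol; V(LiOH) at equivalence = 0.006356/0.3670 = 0.01732 L.
At equivalence all the acid is converted to CH3COO-; total volume = 0.02831 + 0.01732 = 0.04563 L, so [CH3COO-] = 0.006356/0.04563 = 0.1393 M.
Kb = Kw/Ka = 1.0e-14 / 1.8 x 10^-5 = 5.56e-10.
[OH^-] = sqrt(Kb x [CH3COO-]) = sqrt(5.56e-10 x 0.1393) = 8.80e-6 M.
pOH = 5.06, so pH = 14.00 - 5.06 = 8.94.

8.94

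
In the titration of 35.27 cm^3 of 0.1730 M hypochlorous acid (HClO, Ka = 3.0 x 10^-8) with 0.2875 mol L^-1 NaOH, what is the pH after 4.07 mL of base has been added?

Initial n(HClO) = 0.1730 x 0.03527 = 0.006102 mol.
n(NaOH) added = 0.2875 x 0.004070 = 0.001170 mol, converting that many moles of HClO to ClO-.
Remaining n(HClO) = 0.004932 mol; n(ClO-) = 0.001170 mol.
By Henderson-Hasselbalch, pH = pKa + log([A^-]/[HA]) = 7.52 + log(0.001170/0.004932) = 7.52 + (-0.62) = 6.90.

6.90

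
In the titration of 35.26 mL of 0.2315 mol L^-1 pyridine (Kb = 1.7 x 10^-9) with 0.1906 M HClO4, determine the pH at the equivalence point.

3.11

n(C5H5N) = 0.2315 x 0.03526 = 0.008163 mol; V(HClO4) at equivalence = 0.008163/0.1906 = 0.04283 L.
At equivalence the base is fully converted to C5H5NH+; total volume = 0.07809 L, so [C5H5NH+] = 0.008163/0.07809 = 0.1045 M.
Ka(C5H5NH+) = Kw/Kb = 1.0e-14 / 1.7 x 10^-9 = 5.88e-6.
[H^+] = sqrt(Ka x [C5H5NH+]) = sqrt(5.88e-6 x 0.1045) = 0.000784 M.
pH = -log(0.000784) = 3.11.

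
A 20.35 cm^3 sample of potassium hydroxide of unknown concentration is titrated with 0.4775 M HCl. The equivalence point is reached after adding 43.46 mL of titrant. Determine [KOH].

1.02 M

n(HCl) delivered = 0.4775 x 0.04346 = 0.02075 mol.
For a 1:1 reaction, n(KOH) = 0.02075 mol.
[KOH] = 0.02075 mol / 0.02035 L = 1.02 M.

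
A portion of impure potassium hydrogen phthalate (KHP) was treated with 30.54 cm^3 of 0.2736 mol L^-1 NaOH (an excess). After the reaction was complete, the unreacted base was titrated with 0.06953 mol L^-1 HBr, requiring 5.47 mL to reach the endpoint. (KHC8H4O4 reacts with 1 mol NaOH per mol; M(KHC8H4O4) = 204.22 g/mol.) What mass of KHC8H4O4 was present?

1.63 g

Total n(NaOH) added = 0.2736 x 0.03054 = 0.008356 mol.
n(HBr) used = 0.06953 x 0.005470 = 0.0003803 mol, which equals the excess n(NaOH).
So n(NaOH) consumed by the sample = 0.008356 - 0.0003803 = 0.007975 mol.
n(KHC8H4O4) = 0.007975 / 1 = 0.007975 mol.
mass = 0.007975 mol x 204.22 g/mol = 1.63 g.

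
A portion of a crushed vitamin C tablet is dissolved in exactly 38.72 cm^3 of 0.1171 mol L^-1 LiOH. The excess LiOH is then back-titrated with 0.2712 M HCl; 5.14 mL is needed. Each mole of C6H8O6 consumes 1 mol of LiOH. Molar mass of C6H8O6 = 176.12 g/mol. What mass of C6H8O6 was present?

Total n(LiOH) added = 0.1171 x 0.03872 = 0.004534 mol.
n(HCl) used = 0.2712 x 0.005140 = 0.001394 mol, which equals the excess n(LiOH).
So n(LiOH) consumed by the sample = 0.004534 - 0.001394 = 0.003140 mol.
n(C6H8O6) = 0.003140 / 1 = 0.003140 mol.
mass = 0.003140 mol x 176.12 g/mol = 0.553 g.

0.553 g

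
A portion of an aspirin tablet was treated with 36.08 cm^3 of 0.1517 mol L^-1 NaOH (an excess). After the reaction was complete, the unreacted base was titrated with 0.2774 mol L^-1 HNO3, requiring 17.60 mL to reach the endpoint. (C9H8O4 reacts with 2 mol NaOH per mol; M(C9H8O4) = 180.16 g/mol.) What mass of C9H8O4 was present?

0.0532 g

Total n(NaOH) added = 0.1517 x 0.03608 = 0.005473 mol.
n(HNO3) used = 0.2774 x 0.01760 = 0.004882 mol, which equals the excess n(NaOH).
So n(NaOH) consumed by the sample = 0.005473 - 0.004882 = 0.0005911 mol.
n(C9H8O4) = 0.0005911 / 2 = 0.0002955 mol.
mass = 0.0002955 mol x 180.16 g/mol = 0.0532 g.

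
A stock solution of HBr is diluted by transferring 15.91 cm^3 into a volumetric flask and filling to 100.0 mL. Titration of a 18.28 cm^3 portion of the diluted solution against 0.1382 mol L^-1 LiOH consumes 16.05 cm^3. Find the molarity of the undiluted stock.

0.763 M

n(LiOH) = 0.1382 x 0.01605 = 0.002218 mol.
n(HBr) in the aliquot = 0.002218 mol.
[diluted HBr] = 0.002218 / 0.01828 = 0.1213 M.
Dilution factor = 100.0/15.91 = 6.285, so [stock] = 0.1213 x 6.285 = 0.763 M.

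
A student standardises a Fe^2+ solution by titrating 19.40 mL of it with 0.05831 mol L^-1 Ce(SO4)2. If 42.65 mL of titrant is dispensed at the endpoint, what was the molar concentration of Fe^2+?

0.128 M

n(Ce(SO4)2) = 0.05831 x 0.04265 = 0.002487 mol.
From the balanced equation, 1 mol Ce(SO4)2 reacts with 1 mol Fe^2+, so n(Fe^2+) = 0.002487 x 1/1 = 0.002487 mol.
[Fe^2+] = 0.002487 / 0.01940 L = 0.128 M.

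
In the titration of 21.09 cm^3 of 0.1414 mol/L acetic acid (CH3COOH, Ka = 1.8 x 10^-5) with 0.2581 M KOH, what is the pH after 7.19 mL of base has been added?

4.96

Initial n(CH3COOH) = 0.1414 x 0.02109 = 0.002982 mol.
n(KOH) added = 0.2581 x 0.007190 = 0.001856 mol, converting that many moles of CH3COOH to CH3COO-.
Remaining n(CH3COOH) = 0.001126 mol; n(CH3COO-) = 0.001856 mol.
By Henderson-Hasselbalch, pH = pKa + log([A^-]/[HA]) = 4.74 + log(0.001856/0.001126) = 4.74 + (+0.22) = 4.96.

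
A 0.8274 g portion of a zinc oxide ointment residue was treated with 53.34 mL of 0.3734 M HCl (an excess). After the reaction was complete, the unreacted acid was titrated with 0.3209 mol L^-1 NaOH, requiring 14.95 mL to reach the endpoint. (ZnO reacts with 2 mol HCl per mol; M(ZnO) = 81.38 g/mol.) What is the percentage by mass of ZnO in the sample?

74.4%

Total n(HCl) added = 0.3734 x 0.05334 = 0.01992 mol.
n(NaOH) used = 0.3209 x 0.01495 = 0.004797 mol, which equals the excess n(HCl).
So n(HCl) consumed by the sample = 0.01992 - 0.004797 = 0.01512 mol.
n(ZnO) = 0.01512 / 2 = 0.007560 mol.
mass ZnO = 0.007560 x 81.38 = 0.6152 g, so %ZnO = 0.6152/0.8274 x 100 = 74.4%.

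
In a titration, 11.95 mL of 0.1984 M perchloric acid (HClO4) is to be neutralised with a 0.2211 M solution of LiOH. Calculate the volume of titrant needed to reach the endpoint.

10.7 mL

n(HClO4) = 0.1984 mol/L x 0.01195 L = 0.002371 mol.
At equivalence n(LiOH) = n(HClO4) = 0.002371 mol.
V(LiOH) = 0.002371 / 0.2211 = 0.01072 L = 10.7 mL.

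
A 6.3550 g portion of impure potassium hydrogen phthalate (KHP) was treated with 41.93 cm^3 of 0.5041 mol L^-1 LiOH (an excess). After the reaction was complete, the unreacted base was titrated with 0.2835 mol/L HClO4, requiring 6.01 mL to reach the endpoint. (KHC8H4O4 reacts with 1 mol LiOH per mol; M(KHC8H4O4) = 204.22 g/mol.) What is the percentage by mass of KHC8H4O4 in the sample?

Total n(LiOH) added = 0.5041 x 0.04193 = 0.02114 mol.
n(HClO4) used = 0.2835 x 0.006010 = 0.001704 mol, which equals the excess n(LiOH).
So n(LiOH) consumed by the sample = 0.02114 - 0.001704 = 0.01943 mol.
n(KHC8H4O4) = 0.01943 / 1 = 0.01943 mol.
mass KHC8H4O4 = 0.01943 x 204.22 = 3.969 g, so %KHC8H4O4 = 3.969/6.3550 x 100 = 62.4%.

62.4%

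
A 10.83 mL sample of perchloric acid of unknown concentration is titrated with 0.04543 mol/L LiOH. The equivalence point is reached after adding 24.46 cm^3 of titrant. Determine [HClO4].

n(LiOH) delivered = 0.04543 x 0.02446 = 0.001111 mol.
For a 1:1 reaction, n(HClO4) = 0.001111 mol.
[HClO4] = 0.001111 mol / 0.01083 L = 0.103 M.

0.103 M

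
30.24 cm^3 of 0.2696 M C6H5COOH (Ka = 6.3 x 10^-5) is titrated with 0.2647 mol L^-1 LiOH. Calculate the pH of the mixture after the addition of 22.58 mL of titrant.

Initial n(C6H5COOH) = 0.2696 x 0.03024 = 0.008153 mol.
n(LiOH) added = 0.2647 x 0.02258 = 0.005977 mol, converting that many moles of C6H5COOH to C6H5COO-.
Remaining n(C6H5COOH) = 0.002176 mol; n(C6H5COO-) = 0.005977 mol.
By Henderson-Hasselbalch, pH = pKa + log([A^-]/[HA]) = 4.20 + log(0.005977/0.002176) = 4.20 + (+0.44) = 4.64.

4.64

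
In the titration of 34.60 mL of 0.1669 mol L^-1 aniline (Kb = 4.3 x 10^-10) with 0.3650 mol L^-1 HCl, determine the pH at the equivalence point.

2.79

n(C6H5NH2) = 0.1669 x 0.03460 = 0.005775 mol; V(HCl) at equivalence = 0.005775/0.3650 = 0.01582 L.
At equivalence the base is fully converted to C6H5NH3+; total volume = 0.05042 L, so [C6H5NH3+] = 0.005775/0.05042 = 0.1145 M.
Ka(C6H5NH3+) = Kw/Kb = 1.0e-14 / 4.3 x 10^-10 = 2.33e-5.
[H^+] = sqrt(Ka x [C6H5NH3+]) = sqrt(2.33e-5 x 0.1145) = 0.00163 M.
pH = -log(0.00163) = 2.79.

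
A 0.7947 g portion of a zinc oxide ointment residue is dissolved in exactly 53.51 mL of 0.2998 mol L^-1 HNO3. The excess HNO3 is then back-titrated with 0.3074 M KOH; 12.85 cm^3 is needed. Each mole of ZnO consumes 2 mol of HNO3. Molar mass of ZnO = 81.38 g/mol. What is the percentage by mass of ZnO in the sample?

61.9%

Total n(HNO3) added = 0.2998 x 0.05351 = 0.01604 mol.
n(KOH) used = 0.3074 x 0.01285 = 0.003950 mol, which equals the excess n(HNO3).
So n(HNO3) consumed by the sample = 0.01604 - 0.003950 = 0.01209 mol.
n(ZnO) = 0.01209 / 2 = 0.006046 mol.
mass ZnO = 0.006046 x 81.38 = 0.4920 g, so %ZnO = 0.4920/0.7947 x 100 = 61.9%.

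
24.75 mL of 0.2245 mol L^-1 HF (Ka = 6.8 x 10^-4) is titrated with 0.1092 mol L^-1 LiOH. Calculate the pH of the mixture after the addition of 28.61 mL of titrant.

3.28

Initial n(HF) = 0.2245 x 0.02475 = 0.005556 mol.
n(LiOH) added = 0.1092 x 0.02861 = 0.003124 mol, converting that many moles of HF to F-.
Remaining n(HF) = 0.002432 mol; n(F-) = 0.003124 mol.
By Henderson-Hasselbalch, pH = pKa + log([A^-]/[HA]) = 3.17 + log(0.003124/0.002432) = 3.17 + (+0.11) = 3.28.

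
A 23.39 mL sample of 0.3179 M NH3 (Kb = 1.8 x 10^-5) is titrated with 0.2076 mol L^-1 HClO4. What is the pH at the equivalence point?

5.08

n(NH3) = 0.3179 x 0.02339 = 0.007436 mol; V(HClO4) at equivalence = 0.007436/0.2076 = 0.03582 L.
At equivalence the base is fully converted to NH4+; total volume = 0.05921 L, so [NH4+] = 0.007436/0.05921 = 0.1256 M.
Ka(NH4+) = Kw/Kb = 1.0e-14 / 1.8 x 10^-5 = 5.56e-10.
[H^+] = sqrt(Ka x [NH4+]) = sqrt(5.56e-10 x 0.1256) = 8.35e-6 M.
pH = -log(8.35e-6) = 5.08.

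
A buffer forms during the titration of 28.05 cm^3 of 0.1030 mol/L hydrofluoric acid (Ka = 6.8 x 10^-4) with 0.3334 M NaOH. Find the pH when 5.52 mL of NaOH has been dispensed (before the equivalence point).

3.41

Initial n(HF) = 0.1030 x 0.02805 = 0.002889 mol.
n(NaOH) added = 0.3334 x 0.005520 = 0.001840 mol, converting that many moles of HF to F-.
Remaining n(HF) = 0.001049 mol; n(F-) = 0.001840 mol.
By Henderson-Hasselbalch, pH = pKa + log([A^-]/[HA]) = 3.17 + log(0.001840/0.001049) = 3.17 + (+0.24) = 3.41.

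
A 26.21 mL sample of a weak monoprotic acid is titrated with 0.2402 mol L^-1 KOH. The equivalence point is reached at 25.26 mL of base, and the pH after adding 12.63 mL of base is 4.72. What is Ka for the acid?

1.9 x 10^-5

12.63 mL is half of the equivalence volume, so this is the half-equivalence point where [HA] = [A^-].
At half-equivalence pH = pKa, so pKa = 4.72.
Ka = 10^(-4.72) = 1.9 x 10^-5.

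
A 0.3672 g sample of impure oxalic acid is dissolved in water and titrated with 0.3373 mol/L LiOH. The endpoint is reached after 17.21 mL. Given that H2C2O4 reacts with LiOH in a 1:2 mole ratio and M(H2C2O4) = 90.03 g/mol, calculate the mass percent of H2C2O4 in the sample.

71.2%

n(LiOH) = 0.3373 x 0.01721 = 0.005805 mol.
n(H2C2O4) = 0.005805 / 2 = 0.002902 mol.
mass of H2C2O4 = 0.002902 x 90.03 = 0.2613 g.
% purity = 0.2613 / 0.3672 x 100 = 71.2%.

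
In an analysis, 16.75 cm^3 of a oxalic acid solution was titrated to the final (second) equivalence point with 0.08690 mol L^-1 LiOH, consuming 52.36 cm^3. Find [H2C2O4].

n(LiOH) = 0.08690 x 0.05236 = 0.004550 mol.
At the final (second) equivalence point, 2 mol OH^- react per mol H2C2O4, so n(H2C2O4) = 0.004550 / 2 = 0.002275 mol.
[H2C2O4] = 0.002275 / 0.01675 L = 0.136 M.

0.136 M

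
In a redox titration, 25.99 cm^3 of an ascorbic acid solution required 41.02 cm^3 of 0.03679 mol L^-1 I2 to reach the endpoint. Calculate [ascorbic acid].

0.0581 M

n(I2) = 0.03679 x 0.04102 = 0.001509 mol.
From the balanced equation, 1 mol I2 reacts with 1 mol ascorbic acid, so n(ascorbic acid) = 0.001509 x 1/1 = 0.001509 mol.
[ascorbic acid] = 0.001509 / 0.02599 L = 0.0581 M.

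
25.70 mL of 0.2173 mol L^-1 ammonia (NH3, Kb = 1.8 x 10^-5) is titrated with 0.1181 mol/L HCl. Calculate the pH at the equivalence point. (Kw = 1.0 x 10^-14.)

n(NH3) = 0.2173 x 0.02570 = 0.005585 mol; V(HCl) at equivalence = 0.005585/0.1181 = 0.04729 L.
At equivalence the base is fully converted to NH4+; total volume = 0.07299 L, so [NH4+] = 0.005585/0.07299 = 0.07651 M.
Ka(NH4+) = Kw/Kb = 1.0e-14 / 1.8 x 10^-5 = 5.56e-10.
[H^+] = sqrt(Ka x [NH4+]) = sqrt(5.56e-10 x 0.07651) = 6.52e-6 M.
pH = -log(6.52e-6) = 5.19.

5.19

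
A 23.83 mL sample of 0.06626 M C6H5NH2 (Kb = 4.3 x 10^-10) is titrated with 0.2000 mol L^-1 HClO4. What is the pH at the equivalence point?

2.97

n(C6H5NH2) = 0.06626 x 0.02383 = 0.001579 mol; V(HClO4) at equivalence = 0.001579/0.2000 = 0.007895 L.
At equivalence the base is fully converted to C6H5NH3+; total volume = 0.03172 L, so [C6H5NH3+] = 0.001579/0.03172 = 0.04977 M.
Ka(C6H5NH3+) = Kw/Kb = 1.0e-14 / 4.3 x 10^-10 = 2.33e-5.
[H^+] = sqrt(Ka x [C6H5NH3+]) = sqrt(2.33e-5 x 0.04977) = 0.00108 M.
pH = -log(0.00108) = 2.97.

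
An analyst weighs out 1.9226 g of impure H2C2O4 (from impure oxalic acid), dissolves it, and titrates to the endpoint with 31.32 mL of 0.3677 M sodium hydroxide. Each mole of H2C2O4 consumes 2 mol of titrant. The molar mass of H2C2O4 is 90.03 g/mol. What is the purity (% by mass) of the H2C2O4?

n(NaOH) = 0.3677 x 0.03132 = 0.01152 mol.
n(H2C2O4) = 0.01152 / 2 = 0.005758 mol.
mass of H2C2O4 = 0.005758 x 90.03 = 0.5184 g.
% purity = 0.5184 / 1.9226 x 100 = 27.0%.

27.0%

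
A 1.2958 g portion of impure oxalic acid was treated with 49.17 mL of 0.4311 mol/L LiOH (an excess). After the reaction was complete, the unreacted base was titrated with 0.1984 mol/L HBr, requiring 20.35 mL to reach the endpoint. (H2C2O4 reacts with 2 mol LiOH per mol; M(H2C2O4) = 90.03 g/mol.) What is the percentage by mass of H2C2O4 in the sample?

Total n(LiOH) added = 0.4311 x 0.04917 = 0.02120 mol.
n(HBr) used = 0.1984 x 0.02035 = 0.004037 mol, which equals the excess n(LiOH).
So n(LiOH) consumed by the sample = 0.02120 - 0.004037 = 0.01716 mol.
n(H2C2O4) = 0.01716 / 2 = 0.008580 mol.
mass H2C2O4 = 0.008580 x 90.03 = 0.7724 g, so %H2C2O4 = 0.7724/1.2958 x 100 = 59.6%.

59.6%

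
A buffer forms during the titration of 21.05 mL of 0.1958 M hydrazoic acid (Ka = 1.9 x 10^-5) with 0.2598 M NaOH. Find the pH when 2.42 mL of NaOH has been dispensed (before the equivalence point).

Initial n(HN3) = 0.1958 x 0.02105 = 0.004122 mol.
n(NaOH) added = 0.2598 x 0.002420 = 0.0006287 mol, converting that many moles of HN3 to N3-.
Remaining n(HN3) = 0.003493 mol; n(N3-) = 0.0006287 mol.
By Henderson-Hasselbalch, pH = pKa + log([A^-]/[HA]) = 4.72 + log(0.0006287/0.003493) = 4.72 + (-0.74) = 3.98.

3.98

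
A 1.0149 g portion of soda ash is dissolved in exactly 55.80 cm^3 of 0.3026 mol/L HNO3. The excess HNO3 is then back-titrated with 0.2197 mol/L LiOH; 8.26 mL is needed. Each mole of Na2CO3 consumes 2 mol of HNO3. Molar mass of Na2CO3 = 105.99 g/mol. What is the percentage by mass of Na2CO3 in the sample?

78.7%

Total n(HNO3) added = 0.3026 x 0.05580 = 0.01689 mol.
n(LiOH) used = 0.2197 x 0.008260 = 0.001815 mol, which equals the excess n(HNO3).
So n(HNO3) consumed by the sample = 0.01689 - 0.001815 = 0.01507 mol.
n(Na2CO3) = 0.01507 / 2 = 0.007535 mol.
mass Na2CO3 = 0.007535 x 105.99 = 0.7987 g, so %Na2CO3 = 0.7987/1.0149 x 100 = 78.7%.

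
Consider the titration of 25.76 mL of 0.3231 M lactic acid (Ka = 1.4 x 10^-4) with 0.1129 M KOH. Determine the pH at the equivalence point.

n(HC3H5O3) = 0.3231 x 0.02576 = 0.008323 mol; V(KOH) at equivalence = 0.008323/0.1129 = 0.07372 L.
At equivalence all the acid is converted to C3H5O3-; total volume = 0.02576 + 0.07372 = 0.09948 L, so [C3H5O3-] = 0.008323/0.09948 = 0.08367 M.
Kb = Kw/Ka = 1.0e-14 / 1.4 x 10^-4 = 7.14e-11.
[OH^-] = sqrt(Kb x [C3H5O3-]) = sqrt(7.14e-11 x 0.08367) = 2.44e-6 M.
pOH = 5.61, so pH = 14.00 - 5.61 = 8.39.

8.39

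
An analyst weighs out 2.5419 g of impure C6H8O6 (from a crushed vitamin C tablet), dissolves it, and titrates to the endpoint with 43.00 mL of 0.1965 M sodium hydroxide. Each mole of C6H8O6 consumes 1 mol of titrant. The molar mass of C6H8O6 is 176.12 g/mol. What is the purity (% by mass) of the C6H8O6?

58.5%

n(NaOH) = 0.1965 x 0.04300 = 0.008450 mol.
n(C6H8O6) = 0.008450 / 1 = 0.008450 mol.
mass of C6H8O6 = 0.008450 x 176.12 = 1.488 g.
% purity = 1.488 / 2.5419 x 100 = 58.5%.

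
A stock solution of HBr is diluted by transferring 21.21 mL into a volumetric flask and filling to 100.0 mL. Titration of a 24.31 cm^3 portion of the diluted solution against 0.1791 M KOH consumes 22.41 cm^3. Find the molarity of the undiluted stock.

0.778 M

n(KOH) = 0.1791 x 0.02241 = 0.004014 mol.
n(HBr) in the aliquot = 0.004014 mol.
[diluted HBr] = 0.004014 / 0.02431 = 0.1651 M.
Dilution factor = 100.0/21.21 = 4.715, so [stock] = 0.1651 x 4.715 = 0.778 M.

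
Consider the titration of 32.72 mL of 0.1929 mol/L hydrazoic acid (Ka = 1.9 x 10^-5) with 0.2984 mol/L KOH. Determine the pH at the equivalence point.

8.90

n(HN3) = 0.1929 x 0.03272 = 0.006312 mol; V(KOH) at equivalence = 0.006312/0.2984 = 0.02115 L.
At equivalence all the acid is converted to N3-; total volume = 0.03272 + 0.02115 = 0.05387 L, so [N3-] = 0.006312/0.05387 = 0.1172 M.
Kb = Kw/Ka = 1.0e-14 / 1.9 x 10^-5 = 5.26e-10.
[OH^-] = sqrt(Kb x [N3-]) = sqrt(5.26e-10 x 0.1172) = 7.85e-6 M.
pOH = 5.10, so pH = 14.00 - 5.10 = 8.90.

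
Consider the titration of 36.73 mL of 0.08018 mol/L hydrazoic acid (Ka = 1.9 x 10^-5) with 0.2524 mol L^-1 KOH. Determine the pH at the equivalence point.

n(HN3) = 0.08018 x 0.03673 = 0.002945 mol; V(KOH) at equivalence = 0.002945/0.2524 = 0.01167 L.
At equivalence all the acid is converted to N3-; total volume = 0.03673 + 0.01167 = 0.04840 L, so [N3-] = 0.002945/0.04840 = 0.06085 M.
Kb = Kw/Ka = 1.0e-14 / 1.9 x 10^-5 = 5.26e-10.
[OH^-] = sqrt(Kb x [N3-]) = sqrt(5.26e-10 x 0.06085) = 5.66e-6 M.
pOH = 5.25, so pH = 14.00 - 5.25 = 8.75.

8.75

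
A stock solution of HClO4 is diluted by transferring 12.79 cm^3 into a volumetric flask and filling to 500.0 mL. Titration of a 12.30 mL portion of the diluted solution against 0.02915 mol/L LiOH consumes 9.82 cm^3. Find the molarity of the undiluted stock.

n(LiOH) = 0.02915 x 0.009820 = 0.0002863 mol.
n(HClO4) in the aliquot = 0.0002863 mol.
[diluted HClO4] = 0.0002863 / 0.01230 = 0.02327 M.
Dilution factor = 500.0/12.79 = 39.09, so [stock] = 0.02327 x 39.09 = 0.910 M.

0.910 M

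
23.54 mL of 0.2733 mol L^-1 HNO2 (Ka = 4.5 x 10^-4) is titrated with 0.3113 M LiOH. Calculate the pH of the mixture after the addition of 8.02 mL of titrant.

Initial n(HNO2) = 0.2733 x 0.02354 = 0.006433 mol.
n(LiOH) added = 0.3113 x 0.008020 = 0.002497 mol, converting that many moles of HNO2 to NO2-.
Remaining n(HNO2) = 0.003937 mol; n(NO2-) = 0.002497 mol.
By Henderson-Hasselbalch, pH = pKa + log([A^-]/[HA]) = 3.35 + log(0.002497/0.003937) = 3.35 + (-0.20) = 3.15.

3.15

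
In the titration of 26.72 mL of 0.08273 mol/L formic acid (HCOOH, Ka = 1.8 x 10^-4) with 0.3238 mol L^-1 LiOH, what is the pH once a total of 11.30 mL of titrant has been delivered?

n(acid) = 0.08273 x 0.02672 = 0.002211 mol; n(LiOH) added = 0.3238 x 0.01130 = 0.003659 mol.
Base is in excess by 0.003659 - 0.002211 = 0.001448 mol in a total volume of 0.03802 L.
[OH^-] = 0.001448/0.03802 = 0.03810 M, so pOH = 1.42 and pH = 14.00 - 1.42 = 12.58.

12.58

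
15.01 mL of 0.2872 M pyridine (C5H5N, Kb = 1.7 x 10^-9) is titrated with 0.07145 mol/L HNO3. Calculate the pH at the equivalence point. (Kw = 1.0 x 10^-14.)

n(C5H5N) = 0.2872 x 0.01501 = 0.004311 mol; V(HNO3) at equivalence = 0.004311/0.07145 = 0.06033 L.
At equivalence the base is fully converted to C5H5NH+; total volume = 0.07534 L, so [C5H5NH+] = 0.004311/0.07534 = 0.05722 M.
Ka(C5H5NH+) = Kw/Kb = 1.0e-14 / 1.7 x 10^-9 = 5.88e-6.
[H^+] = sqrt(Ka x [C5H5NH+]) = sqrt(5.88e-6 x 0.05722) = 0.000580 M.
pH = -log(0.000580) = 3.24.

3.24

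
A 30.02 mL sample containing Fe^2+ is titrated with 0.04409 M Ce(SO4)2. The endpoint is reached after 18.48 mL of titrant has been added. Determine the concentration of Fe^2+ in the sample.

n(Ce(SO4)2) = 0.04409 x 0.01848 = 0.0008148 mol.
From the balanced equation, 1 mol Ce(SO4)2 reacts with 1 mol Fe^2+, so n(Fe^2+) = 0.0008148 x 1/1 = 0.0008148 mol.
[Fe^2+] = 0.0008148 / 0.03002 L = 0.0271 M.

0.0271 M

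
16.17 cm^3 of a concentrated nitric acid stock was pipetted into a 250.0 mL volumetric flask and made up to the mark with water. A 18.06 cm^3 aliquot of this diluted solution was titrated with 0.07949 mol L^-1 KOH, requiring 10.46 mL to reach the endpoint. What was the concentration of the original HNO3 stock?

n(KOH) = 0.07949 x 0.01046 = 0.0008315 mol.
n(HNO3) in the aliquot = 0.0008315 mol.
[diluted HNO3] = 0.0008315 / 0.01806 = 0.04604 M.
Dilution factor = 250.0/16.17 = 15.46, so [stock] = 0.04604 x 15.46 = 0.712 M.

0.712 M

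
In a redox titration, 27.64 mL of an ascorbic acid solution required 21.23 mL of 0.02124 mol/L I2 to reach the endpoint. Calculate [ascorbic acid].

n(I2) = 0.02124 x 0.02123 = 0.0004509 mol.
From the balanced equation, 1 mol I2 reacts with 1 mol ascorbic acid, so n(ascorbic acid) = 0.0004509 x 1/1 = 0.0004509 mol.
[ascorbic acid] = 0.0004509 / 0.02764 L = 0.0163 M.

0.0163 M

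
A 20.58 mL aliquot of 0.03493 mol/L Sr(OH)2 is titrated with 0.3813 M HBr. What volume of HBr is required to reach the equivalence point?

n(Sr(OH)2) = 0.03493 mol/L x 0.02058 L = 0.0007189 mol.
The neutralisation is 1 Sr(OH)2 : 2 HBr, so n(HBr) = 0.0007189 x 2/1 = 0.001438 mol.
V(HBr) = 0.001438 / 0.3813 = 0.003771 L = 3.77 mL.

3.77 mL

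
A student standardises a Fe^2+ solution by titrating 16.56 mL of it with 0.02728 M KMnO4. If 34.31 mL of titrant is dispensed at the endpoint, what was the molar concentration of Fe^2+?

n(KMnO4) = 0.02728 x 0.03431 = 0.0009360 mol.
From the balanced equation, 1 mol KMnO4 reacts with 5 mol Fe^2+, so n(Fe^2+) = 0.0009360 x 5/1 = 0.004680 mol.
[Fe^2+] = 0.004680 / 0.01656 L = 0.283 M.

0.283 M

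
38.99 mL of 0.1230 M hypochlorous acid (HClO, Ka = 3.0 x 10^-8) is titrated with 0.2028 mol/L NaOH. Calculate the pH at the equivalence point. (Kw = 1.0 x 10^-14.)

10.20

n(HClO) = 0.1230 x 0.03899 = 0.004796 mol; V(NaOH) at equivalence = 0.004796/0.2028 = 0.02365 L.
At equivalence all the acid is converted to ClO-; total volume = 0.03899 + 0.02365 = 0.06264 L, so [ClO-] = 0.004796/0.06264 = 0.07656 M.
Kb = Kw/Ka = 1.0e-14 / 3.0 x 10^-8 = 3.33e-7.
[OH^-] = sqrt(Kb x [ClO-]) = sqrt(3.33e-7 x 0.07656) = 0.000160 M.
pOH = 3.80, so pH = 14.00 - 3.80 = 10.20.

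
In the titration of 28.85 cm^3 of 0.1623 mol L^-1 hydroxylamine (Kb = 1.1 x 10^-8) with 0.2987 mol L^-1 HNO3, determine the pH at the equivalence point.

n(NH2OH) = 0.1623 x 0.02885 = 0.004682 mol; V(HNO3) at equivalence = 0.004682/0.2987 = 0.01568 L.
At equivalence the base is fully converted to NH3OH+; total volume = 0.04453 L, so [NH3OH+] = 0.004682/0.04453 = 0.1052 M.
Ka(NH3OH+) = Kw/Kb = 1.0e-14 / 1.1 x 10^-8 = 9.09e-7.
[H^+] = sqrt(Ka x [NH3OH+]) = sqrt(9.09e-7 x 0.1052) = 0.000309 M.
pH = -log(0.000309) = 3.51.

3.51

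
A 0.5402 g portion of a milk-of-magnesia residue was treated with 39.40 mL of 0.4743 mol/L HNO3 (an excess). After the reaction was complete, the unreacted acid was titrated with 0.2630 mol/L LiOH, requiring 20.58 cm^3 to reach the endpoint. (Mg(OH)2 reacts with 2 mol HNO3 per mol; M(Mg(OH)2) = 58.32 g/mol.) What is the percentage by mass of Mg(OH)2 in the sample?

71.7%

Total n(HNO3) added = 0.4743 x 0.03940 = 0.01869 mol.
n(LiOH) used = 0.2630 x 0.02058 = 0.005413 mol, which equals the excess n(HNO3).
So n(HNO3) consumed by the sample = 0.01869 - 0.005413 = 0.01327 mol.
n(Mg(OH)2) = 0.01327 / 2 = 0.006637 mol.
mass Mg(OH)2 = 0.006637 x 58.32 = 0.3871 g, so %Mg(OH)2 = 0.3871/0.5402 x 100 = 71.7%.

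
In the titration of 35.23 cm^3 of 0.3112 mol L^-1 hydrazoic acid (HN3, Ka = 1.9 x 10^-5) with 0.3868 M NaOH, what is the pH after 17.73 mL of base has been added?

Initial n(HN3) = 0.3112 x 0.03523 = 0.01096 mol.
n(NaOH) added = 0.3868 x 0.01773 = 0.006858 mol, converting that many moles of HN3 to N3-.
Remaining n(HN3) = 0.004106 mol; n(N3-) = 0.006858 mol.
By Henderson-Hasselbalch, pH = pKa + log([A^-]/[HA]) = 4.72 + log(0.006858/0.004106) = 4.72 + (+0.22) = 4.94.

4.94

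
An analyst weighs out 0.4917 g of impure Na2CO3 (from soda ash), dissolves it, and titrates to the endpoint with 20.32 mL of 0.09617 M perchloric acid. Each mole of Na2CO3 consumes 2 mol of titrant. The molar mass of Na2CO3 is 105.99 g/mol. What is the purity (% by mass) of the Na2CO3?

n(HClO4) = 0.09617 x 0.02032 = 0.001954 mol.
n(Na2CO3) = 0.001954 / 2 = 0.0009771 mol.
mass of Na2CO3 = 0.0009771 x 105.99 = 0.1036 g.
% purity = 0.1036 / 0.4917 x 100 = 21.1%.

21.1%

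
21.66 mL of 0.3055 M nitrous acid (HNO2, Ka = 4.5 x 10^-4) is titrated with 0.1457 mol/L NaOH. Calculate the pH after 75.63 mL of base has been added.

n(acid) = 0.3055 x 0.02166 = 0.006617 mol; n(NaOH) added = 0.1457 x 0.07563 = 0.01102 mol.
Base is in excess by 0.01102 - 0.006617 = 0.004402 mol in a total volume of 0.09729 L.
[OH^-] = 0.004402/0.09729 = 0.04525 M, so pOH = 1.34 and pH = 14.00 - 1.34 = 12.66.

12.66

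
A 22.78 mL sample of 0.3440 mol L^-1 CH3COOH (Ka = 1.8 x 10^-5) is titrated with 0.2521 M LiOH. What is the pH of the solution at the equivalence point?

8.95

n(CH3COOH) = 0.3440 x 0.02278 = 0.007836 mol; V(LiOH) at equivalence = 0.007836/0.2521 = 0.03108 L.
At equivalence all the acid is converted to CH3COO-; total volume = 0.02278 + 0.03108 = 0.05386 L, so [CH3COO-] = 0.007836/0.05386 = 0.1455 M.
Kb = Kw/Ka = 1.0e-14 / 1.8 x 10^-5 = 5.56e-10.
[OH^-] = sqrt(Kb x [CH3COO-]) = sqrt(5.56e-10 x 0.1455) = 8.99e-6 M.
pOH = 5.05, so pH = 14.00 - 5.05 = 8.95.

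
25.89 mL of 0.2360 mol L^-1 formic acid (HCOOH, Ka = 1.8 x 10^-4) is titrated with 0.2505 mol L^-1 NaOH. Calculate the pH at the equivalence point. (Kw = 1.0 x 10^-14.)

n(HCOOH) = 0.2360 x 0.02589 = 0.006110 mol; V(NaOH) at equivalence = 0.006110/0.2505 = 0.02439 L.
At equivalence all the acid is converted to HCOO-; total volume = 0.02589 + 0.02439 = 0.05028 L, so [HCOO-] = 0.006110/0.05028 = 0.1215 M.
Kb = Kw/Ka = 1.0e-14 / 1.8 x 10^-4 = 5.56e-11.
[OH^-] = sqrt(Kb x [HCOO-]) = sqrt(5.56e-11 x 0.1215) = 2.60e-6 M.
pOH = 5.59, so pH = 14.00 - 5.59 = 8.41.

8.41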